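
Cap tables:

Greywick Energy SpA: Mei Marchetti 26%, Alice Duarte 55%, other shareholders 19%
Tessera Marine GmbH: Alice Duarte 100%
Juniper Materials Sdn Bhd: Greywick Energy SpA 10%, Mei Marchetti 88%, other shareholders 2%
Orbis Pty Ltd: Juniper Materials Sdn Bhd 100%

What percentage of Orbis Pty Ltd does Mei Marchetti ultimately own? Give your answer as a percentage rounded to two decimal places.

90.60%

Mei reaches Orbis along 2 paths.
Via Greywick → Juniper: 26% × 10% × 100% = 2.6%.
Via Juniper: 88% × 100% = 88%.
Total: 2.6% + 88% = 90.6%.
Rounded: 90.60%.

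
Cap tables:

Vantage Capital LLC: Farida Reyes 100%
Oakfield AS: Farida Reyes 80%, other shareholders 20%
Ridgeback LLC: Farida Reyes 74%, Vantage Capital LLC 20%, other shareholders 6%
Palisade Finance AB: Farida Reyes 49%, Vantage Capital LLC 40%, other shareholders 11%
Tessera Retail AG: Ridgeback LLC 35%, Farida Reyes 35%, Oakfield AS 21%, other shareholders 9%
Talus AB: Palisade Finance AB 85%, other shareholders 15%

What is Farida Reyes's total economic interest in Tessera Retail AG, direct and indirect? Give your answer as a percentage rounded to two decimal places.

84.70%

Farida reaches Tessera along 4 paths.
Via Ridgeback: 74% × 35% = 25.9%.
Via Vantage → Ridgeback: 100% × 20% × 35% = 7%.
Direct stake: 35% = 35%.
Via Oakfield: 80% × 21% = 16.8%.
Total: 25.9% + 7% + 35% + 16.8% = 84.7%.
Rounded: 84.70%.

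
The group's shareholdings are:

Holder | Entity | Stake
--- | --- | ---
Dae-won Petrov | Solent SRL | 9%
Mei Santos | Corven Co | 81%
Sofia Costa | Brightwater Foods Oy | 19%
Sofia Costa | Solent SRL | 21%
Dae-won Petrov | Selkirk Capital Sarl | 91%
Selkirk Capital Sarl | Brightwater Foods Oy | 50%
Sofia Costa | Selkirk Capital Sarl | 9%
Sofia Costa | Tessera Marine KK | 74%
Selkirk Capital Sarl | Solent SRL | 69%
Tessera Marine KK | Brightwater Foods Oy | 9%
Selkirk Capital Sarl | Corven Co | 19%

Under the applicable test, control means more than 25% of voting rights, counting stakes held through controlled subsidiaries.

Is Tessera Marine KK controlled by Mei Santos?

No

Mei holds 81% of Corven, so Mei controls Corven.
Neither Mei nor any entity Mei controls holds any voting interest in Tessera.
So Mei does not control Tessera.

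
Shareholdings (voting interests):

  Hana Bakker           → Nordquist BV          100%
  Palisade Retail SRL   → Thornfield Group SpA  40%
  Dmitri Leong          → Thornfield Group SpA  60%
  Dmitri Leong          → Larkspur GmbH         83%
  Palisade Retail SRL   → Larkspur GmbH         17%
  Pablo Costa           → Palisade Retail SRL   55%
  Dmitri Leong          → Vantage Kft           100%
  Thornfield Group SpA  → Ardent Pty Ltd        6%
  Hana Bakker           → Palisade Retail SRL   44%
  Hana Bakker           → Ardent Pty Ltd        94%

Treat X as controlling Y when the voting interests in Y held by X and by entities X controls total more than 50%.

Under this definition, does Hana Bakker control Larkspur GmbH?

Hana holds 100% of Nordquist, so Hana controls Nordquist.
Hana holds 94% of Ardent, so Hana controls Ardent.
Neither Hana nor any entity Hana controls holds any voting interest in Larkspur.
So Hana does not control Larkspur.

No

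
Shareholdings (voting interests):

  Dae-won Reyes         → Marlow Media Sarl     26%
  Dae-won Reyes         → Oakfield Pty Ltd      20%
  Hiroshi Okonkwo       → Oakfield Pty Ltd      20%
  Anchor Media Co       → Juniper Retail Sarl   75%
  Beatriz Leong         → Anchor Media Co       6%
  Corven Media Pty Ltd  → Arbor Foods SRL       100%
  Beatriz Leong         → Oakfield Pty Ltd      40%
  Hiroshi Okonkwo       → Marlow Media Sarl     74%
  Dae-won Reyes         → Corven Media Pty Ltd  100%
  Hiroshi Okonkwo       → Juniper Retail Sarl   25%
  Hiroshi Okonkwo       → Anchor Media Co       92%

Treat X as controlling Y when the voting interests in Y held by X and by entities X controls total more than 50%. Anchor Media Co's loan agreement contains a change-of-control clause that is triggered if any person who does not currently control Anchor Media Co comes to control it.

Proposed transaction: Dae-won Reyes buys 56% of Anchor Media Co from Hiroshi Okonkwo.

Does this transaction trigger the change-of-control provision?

Yes

The purchase adds only to Dae-won's holdings (Hiroshi's stake shrinks), so Dae-won is the only person who could newly come to control Anchor.
Dae-won holds 100% of Corven, so Dae-won controls Corven.
Corven holds 100% of Arbor, so Dae-won controls Arbor.
Neither Dae-won nor any entity Dae-won controls holds any voting interest in Anchor.
So before the transaction, Dae-won does not control Anchor.
After the purchase, Dae-won holds 56% of Anchor directly, and Hiroshi's stake falls to 36%.
Dae-won holds 56% of Anchor, so Dae-won controls Anchor.
Dae-won did not control Anchor before and does after, so the clause is triggered.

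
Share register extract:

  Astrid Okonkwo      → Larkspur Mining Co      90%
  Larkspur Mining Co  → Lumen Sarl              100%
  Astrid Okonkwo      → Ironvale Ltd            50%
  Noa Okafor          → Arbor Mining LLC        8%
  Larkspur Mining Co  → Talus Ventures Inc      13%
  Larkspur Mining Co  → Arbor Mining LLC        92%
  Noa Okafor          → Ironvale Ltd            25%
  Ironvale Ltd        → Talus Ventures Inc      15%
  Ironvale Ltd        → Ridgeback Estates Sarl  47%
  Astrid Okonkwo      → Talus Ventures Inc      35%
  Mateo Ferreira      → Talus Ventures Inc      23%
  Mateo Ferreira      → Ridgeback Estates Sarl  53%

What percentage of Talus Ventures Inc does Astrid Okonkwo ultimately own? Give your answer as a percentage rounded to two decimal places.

Astrid reaches Talus along 3 paths.
Via Ironvale: 50% × 15% = 7.5%.
Direct stake: 35% = 35%.
Via Larkspur: 90% × 13% = 11.7%.
Total: 7.5% + 35% + 11.7% = 54.2%.
Rounded: 54.20%.

54.20%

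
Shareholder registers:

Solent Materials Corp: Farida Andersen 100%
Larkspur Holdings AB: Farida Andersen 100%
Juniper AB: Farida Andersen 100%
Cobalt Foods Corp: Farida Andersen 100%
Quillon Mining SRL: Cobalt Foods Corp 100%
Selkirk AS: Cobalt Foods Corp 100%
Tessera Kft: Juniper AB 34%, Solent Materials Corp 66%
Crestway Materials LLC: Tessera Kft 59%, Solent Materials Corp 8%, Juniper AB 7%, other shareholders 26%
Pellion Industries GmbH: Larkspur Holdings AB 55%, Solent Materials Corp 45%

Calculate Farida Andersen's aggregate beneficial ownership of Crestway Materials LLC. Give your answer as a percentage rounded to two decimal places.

Farida reaches Crestway along 4 paths.
Via Juniper → Tessera: 100% × 34% × 59% = 20.06%.
Via Solent → Tessera: 100% × 66% × 59% = 38.94%.
Via Solent: 100% × 8% = 8%.
Via Juniper: 100% × 7% = 7%.
Total: 20.06% + 38.94% + 8% + 7% = 74%.
Rounded: 74.00%.

74.00%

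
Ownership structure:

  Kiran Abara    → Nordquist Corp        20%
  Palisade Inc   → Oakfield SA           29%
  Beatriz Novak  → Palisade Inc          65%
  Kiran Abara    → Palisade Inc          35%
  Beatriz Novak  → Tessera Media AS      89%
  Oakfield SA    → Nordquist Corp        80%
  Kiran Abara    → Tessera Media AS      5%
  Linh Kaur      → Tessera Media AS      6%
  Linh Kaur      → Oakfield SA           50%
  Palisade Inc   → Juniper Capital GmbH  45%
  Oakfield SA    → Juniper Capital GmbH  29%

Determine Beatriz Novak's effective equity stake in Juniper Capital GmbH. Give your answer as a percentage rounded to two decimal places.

Beatriz reaches Juniper along 2 paths.
Via Palisade → Oakfield: 65% × 29% × 29% = 5.4665%.
Via Palisade: 65% × 45% = 29.25%.
Total: 5.4665% + 29.25% = 34.7165%.
Rounded: 34.72%.

34.72%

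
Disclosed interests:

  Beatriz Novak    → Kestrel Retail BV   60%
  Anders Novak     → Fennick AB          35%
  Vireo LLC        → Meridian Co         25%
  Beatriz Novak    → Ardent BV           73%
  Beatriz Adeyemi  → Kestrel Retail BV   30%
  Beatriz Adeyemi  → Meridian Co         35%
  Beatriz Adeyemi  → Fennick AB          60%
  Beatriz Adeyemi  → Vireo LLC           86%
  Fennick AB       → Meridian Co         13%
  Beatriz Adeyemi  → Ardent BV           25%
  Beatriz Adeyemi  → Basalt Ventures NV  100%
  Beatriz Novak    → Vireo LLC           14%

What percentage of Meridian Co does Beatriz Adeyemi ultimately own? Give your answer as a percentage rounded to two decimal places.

Beatriz Adeyemi reaches Meridian along 3 paths.
Via Vireo: 86% × 25% = 21.5%.
Direct stake: 35% = 35%.
Via Fennick: 60% × 13% = 7.8%.
Total: 21.5% + 35% + 7.8% = 64.3%.
Rounded: 64.30%.

64.30%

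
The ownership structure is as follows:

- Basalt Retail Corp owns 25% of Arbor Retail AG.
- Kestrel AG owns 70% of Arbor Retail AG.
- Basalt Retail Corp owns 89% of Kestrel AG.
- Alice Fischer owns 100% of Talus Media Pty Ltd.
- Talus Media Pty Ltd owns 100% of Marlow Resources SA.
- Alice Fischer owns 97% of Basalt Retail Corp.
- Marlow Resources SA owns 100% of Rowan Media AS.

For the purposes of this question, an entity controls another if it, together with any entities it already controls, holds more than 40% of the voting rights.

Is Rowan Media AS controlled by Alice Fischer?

Yes

Alice holds 100% of Talus, so Alice controls Talus.
Talus holds 100% of Marlow, so Alice controls Marlow.
Marlow holds 100% of Rowan, so Alice controls Rowan.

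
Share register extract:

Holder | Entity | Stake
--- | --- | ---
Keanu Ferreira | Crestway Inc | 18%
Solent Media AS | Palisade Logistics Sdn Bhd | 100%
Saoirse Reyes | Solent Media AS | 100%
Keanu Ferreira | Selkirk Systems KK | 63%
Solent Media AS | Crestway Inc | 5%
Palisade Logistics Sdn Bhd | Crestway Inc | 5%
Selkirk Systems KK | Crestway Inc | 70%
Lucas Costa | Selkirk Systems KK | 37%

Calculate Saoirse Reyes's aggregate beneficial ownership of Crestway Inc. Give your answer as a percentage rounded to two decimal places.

10.00%

Saoirse reaches Crestway along 2 paths.
Via Solent: 100% × 5% = 5%.
Via Solent → Palisade: 100% × 100% × 5% = 5%.
Total: 5% + 5% = 10%.
Rounded: 10.00%.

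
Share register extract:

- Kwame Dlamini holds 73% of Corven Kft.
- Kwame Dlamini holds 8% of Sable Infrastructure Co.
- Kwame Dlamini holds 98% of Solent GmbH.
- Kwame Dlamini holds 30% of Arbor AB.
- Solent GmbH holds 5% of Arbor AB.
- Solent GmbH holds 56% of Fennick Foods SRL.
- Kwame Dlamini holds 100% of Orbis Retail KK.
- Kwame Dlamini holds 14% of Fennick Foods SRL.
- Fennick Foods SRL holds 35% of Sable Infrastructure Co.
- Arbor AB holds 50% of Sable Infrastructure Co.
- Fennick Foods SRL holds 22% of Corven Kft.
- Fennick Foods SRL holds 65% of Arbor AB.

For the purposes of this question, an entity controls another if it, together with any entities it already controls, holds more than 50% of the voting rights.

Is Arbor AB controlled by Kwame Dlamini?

Yes

Kwame holds 98% of Solent, so Kwame controls Solent.
Solent and Kwame together hold 56% + 14% = 70% of Fennick, so Kwame controls Fennick.
Fennick and Solent and Kwame together hold 65% + 5% + 30% = 100% of Arbor, so Kwame controls Arbor.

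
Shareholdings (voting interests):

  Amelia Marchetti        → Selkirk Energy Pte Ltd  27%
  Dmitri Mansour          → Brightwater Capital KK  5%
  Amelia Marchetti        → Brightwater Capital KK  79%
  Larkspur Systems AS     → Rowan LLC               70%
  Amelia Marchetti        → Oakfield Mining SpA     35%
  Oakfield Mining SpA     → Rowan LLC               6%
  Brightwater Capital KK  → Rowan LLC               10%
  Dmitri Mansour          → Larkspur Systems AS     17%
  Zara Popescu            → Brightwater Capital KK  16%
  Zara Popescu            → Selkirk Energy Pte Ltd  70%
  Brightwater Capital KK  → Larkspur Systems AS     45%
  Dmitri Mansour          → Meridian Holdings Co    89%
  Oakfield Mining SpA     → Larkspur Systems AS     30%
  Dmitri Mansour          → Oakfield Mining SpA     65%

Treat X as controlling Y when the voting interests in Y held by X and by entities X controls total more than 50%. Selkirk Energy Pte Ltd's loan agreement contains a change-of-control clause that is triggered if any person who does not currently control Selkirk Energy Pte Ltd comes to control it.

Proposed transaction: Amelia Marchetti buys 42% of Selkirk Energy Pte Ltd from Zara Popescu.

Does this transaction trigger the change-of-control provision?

The purchase adds only to Amelia's holdings (Zara's stake shrinks), so Amelia is the only person who could newly come to control Selkirk.
Amelia holds 79% of Brightwater, so Amelia controls Brightwater.
In Selkirk, Amelia's side holds only 27%, not > 50%.
So before the transaction, Amelia does not control Selkirk.
After the purchase, Amelia's direct stake in Selkirk rises to 27% + 42% = 69%, and Zara's stake falls to 28%.
Amelia holds 69% of Selkirk, so Amelia controls Selkirk.
Amelia did not control Selkirk before and does after, so the clause is triggered.

Yes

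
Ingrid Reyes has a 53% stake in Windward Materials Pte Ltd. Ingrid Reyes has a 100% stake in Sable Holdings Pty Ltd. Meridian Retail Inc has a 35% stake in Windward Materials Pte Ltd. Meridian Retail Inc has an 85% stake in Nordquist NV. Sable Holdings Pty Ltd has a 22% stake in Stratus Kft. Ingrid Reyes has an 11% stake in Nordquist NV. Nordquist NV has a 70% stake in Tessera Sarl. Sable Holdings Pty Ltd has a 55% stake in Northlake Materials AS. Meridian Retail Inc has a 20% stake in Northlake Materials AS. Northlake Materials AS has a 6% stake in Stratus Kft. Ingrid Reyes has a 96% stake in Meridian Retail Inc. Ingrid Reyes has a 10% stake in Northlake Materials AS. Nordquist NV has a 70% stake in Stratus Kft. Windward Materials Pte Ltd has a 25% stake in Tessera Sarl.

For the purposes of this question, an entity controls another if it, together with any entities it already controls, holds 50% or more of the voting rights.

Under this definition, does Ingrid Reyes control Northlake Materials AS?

Yes

Ingrid holds 96% of Meridian, so Ingrid controls Meridian.
Ingrid holds 100% of Sable, so Ingrid controls Sable.
Sable and Meridian and Ingrid together hold 55% + 20% + 10% = 85% of Northlake, so Ingrid controls Northlake.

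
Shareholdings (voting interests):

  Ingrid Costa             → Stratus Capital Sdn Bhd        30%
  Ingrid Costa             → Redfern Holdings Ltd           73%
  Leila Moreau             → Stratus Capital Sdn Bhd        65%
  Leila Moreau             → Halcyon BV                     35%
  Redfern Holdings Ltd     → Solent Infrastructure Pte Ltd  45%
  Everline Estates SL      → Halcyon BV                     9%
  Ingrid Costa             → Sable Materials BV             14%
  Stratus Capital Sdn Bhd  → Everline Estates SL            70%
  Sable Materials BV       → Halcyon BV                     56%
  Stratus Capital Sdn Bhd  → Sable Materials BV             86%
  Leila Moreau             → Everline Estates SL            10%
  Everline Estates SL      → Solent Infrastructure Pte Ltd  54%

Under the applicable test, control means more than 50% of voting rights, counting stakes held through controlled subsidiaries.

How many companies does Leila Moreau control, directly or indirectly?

Leila holds 65% of Stratus, so Leila controls Stratus.
Stratus and Leila together hold 70% + 10% = 80% of Everline, so Leila controls Everline.
Stratus holds 86% of Sable, so Leila controls Sable.
Everline holds 54% of Solent, so Leila controls Solent.
Everline and Leila and Sable together hold 9% + 35% + 56% = 100% of Halcyon, so Leila controls Halcyon.
No other company's threshold is met.
Leila controls 5 companies.

5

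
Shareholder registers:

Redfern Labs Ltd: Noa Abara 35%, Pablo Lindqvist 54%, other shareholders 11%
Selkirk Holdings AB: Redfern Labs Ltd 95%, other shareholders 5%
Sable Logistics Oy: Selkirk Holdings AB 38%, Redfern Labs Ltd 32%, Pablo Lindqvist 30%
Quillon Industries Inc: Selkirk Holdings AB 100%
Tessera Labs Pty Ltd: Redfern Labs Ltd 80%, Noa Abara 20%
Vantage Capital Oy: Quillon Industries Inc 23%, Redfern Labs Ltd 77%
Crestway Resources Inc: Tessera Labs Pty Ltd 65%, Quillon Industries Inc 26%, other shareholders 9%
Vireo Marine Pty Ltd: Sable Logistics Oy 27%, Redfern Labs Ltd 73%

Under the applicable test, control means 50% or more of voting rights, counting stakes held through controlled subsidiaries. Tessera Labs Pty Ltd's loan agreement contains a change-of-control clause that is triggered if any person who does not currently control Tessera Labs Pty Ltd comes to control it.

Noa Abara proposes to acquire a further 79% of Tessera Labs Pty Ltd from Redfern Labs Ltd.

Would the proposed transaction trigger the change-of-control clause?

Yes

The purchase adds only to Noa's holdings (Redfern's stake shrinks), so Noa is the only person who could newly come to control Tessera.
Noa's largest direct stake is 35% in Redfern, which does not meet the threshold, so Noa controls no company.
In Tessera, Noa's side holds only 20%, not ≥ 50%.
So before the transaction, Noa does not control Tessera.
After the purchase, Noa's direct stake in Tessera rises to 20% + 79% = 99%, and Redfern's stake falls to 1%.
Noa holds 99% of Tessera, so Noa controls Tessera.
Noa did not control Tessera before and does after, so the clause is triggered.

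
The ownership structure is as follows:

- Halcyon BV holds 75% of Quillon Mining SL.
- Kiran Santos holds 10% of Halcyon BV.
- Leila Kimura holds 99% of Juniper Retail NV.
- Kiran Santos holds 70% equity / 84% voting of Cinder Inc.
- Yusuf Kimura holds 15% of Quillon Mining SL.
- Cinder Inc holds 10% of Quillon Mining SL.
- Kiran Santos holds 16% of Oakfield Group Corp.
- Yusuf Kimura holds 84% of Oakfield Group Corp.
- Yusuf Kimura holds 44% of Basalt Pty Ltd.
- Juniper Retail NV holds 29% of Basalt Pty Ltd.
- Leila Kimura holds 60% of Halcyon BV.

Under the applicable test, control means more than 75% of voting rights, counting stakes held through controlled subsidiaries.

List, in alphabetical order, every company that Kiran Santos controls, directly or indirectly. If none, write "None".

Cinder Inc

Kiran holds 84% of Cinder, so Kiran controls Cinder.
No other company's threshold is met.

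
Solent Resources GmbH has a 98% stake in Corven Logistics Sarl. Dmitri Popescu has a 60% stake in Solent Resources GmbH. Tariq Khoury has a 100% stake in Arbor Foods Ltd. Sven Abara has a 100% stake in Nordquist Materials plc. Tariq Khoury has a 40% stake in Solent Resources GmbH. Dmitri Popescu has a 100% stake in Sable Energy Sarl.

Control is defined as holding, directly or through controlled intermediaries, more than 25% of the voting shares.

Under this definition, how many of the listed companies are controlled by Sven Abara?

1

Sven holds 100% of Nordquist, so Sven controls Nordquist.
No other company's threshold is met.
Sven controls 1 company.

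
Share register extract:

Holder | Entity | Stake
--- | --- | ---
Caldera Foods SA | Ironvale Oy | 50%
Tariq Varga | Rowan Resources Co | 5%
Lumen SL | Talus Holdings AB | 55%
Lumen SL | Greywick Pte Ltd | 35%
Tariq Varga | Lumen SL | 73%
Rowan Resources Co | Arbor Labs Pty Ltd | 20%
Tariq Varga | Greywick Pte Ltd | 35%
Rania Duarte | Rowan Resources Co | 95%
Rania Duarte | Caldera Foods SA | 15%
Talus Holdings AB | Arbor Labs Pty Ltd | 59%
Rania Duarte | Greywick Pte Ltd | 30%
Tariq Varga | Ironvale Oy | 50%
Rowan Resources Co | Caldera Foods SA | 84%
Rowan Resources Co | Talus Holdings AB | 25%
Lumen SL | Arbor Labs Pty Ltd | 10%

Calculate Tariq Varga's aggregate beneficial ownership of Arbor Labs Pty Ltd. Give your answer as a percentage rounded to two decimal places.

Tariq reaches Arbor along 4 paths.
Via Rowan → Talus: 5% × 25% × 59% = 0.7375%.
Via Lumen → Talus: 73% × 55% × 59% = 23.6885%.
Via Rowan: 5% × 20% = 1%.
Via Lumen: 73% × 10% = 7.3%.
Total: 0.7375% + 23.6885% + 1% + 7.3% = 32.726%.
Rounded: 32.73%.

32.73%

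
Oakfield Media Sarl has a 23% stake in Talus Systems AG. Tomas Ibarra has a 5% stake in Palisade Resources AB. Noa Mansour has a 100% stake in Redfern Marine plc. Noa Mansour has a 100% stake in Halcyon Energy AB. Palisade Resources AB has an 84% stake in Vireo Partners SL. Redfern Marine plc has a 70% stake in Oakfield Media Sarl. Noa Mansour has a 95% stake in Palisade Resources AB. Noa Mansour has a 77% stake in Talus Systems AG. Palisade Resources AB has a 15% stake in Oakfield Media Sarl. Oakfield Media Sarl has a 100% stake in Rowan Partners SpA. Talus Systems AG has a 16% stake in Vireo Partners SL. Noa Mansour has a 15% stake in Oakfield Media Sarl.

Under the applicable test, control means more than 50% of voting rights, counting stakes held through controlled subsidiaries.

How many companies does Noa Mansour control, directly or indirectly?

Noa holds 95% of Palisade, so Noa controls Palisade.
Noa holds 100% of Redfern, so Noa controls Redfern.
Noa and Palisade and Redfern together hold 15% + 15% + 70% = 100% of Oakfield, so Noa controls Oakfield.
Noa holds 100% of Halcyon, so Noa controls Halcyon.
Oakfield and Noa together hold 23% + 77% = 100% of Talus, so Noa controls Talus.
Oakfield holds 100% of Rowan, so Noa controls Rowan.
Talus and Palisade together hold 16% + 84% = 100% of Vireo, so Noa controls Vireo.
Noa controls 7 companies.

7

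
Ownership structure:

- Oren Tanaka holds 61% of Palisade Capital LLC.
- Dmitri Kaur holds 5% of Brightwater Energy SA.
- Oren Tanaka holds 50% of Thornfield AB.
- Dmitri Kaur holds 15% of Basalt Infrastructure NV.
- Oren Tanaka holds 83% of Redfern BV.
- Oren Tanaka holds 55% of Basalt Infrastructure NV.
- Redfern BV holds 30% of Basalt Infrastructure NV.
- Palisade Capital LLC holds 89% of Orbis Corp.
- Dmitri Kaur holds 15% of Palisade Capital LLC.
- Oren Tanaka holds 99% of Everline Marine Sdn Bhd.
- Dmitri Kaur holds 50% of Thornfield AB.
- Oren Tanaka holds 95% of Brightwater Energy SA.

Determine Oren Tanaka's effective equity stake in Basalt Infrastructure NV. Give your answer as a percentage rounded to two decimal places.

79.90%

Oren reaches Basalt along 2 paths.
Direct stake: 55% = 55%.
Via Redfern: 83% × 30% = 24.9%.
Total: 55% + 24.9% = 79.9%.
Rounded: 79.90%.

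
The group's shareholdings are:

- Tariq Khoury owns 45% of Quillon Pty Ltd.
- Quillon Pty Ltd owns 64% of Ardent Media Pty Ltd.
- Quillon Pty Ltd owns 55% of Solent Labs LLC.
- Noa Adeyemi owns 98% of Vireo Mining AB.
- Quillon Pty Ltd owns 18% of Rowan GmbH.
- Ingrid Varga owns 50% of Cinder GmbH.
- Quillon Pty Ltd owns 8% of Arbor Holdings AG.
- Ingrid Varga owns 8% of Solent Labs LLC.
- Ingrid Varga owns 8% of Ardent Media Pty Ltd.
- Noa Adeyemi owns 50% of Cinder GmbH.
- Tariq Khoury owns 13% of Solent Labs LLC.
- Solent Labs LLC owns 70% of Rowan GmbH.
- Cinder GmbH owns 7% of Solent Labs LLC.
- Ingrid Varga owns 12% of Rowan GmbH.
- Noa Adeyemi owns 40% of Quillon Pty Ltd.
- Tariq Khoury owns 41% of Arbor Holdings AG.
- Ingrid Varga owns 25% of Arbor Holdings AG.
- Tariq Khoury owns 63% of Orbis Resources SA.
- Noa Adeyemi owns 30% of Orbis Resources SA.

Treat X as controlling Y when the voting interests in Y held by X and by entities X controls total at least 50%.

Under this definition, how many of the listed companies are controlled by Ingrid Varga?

Ingrid holds 50% of Cinder, so Ingrid controls Cinder.
No other company's threshold is met.
Ingrid controls 1 company.

1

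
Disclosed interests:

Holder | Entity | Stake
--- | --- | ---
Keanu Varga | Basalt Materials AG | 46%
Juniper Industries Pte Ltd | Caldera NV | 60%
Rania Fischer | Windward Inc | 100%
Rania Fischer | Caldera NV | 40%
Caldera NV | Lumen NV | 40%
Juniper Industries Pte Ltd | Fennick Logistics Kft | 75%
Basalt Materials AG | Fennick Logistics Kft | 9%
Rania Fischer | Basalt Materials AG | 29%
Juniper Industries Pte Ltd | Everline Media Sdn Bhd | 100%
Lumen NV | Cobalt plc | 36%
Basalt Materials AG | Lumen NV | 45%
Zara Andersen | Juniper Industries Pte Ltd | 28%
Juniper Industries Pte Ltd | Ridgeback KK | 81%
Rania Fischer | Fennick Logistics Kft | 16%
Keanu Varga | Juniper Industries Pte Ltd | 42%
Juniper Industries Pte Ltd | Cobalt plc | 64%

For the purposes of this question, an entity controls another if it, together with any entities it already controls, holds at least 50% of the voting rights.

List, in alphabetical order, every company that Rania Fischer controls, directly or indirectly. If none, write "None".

Rania holds 100% of Windward, so Rania controls Windward.
No other company's threshold is met.

Windward Inc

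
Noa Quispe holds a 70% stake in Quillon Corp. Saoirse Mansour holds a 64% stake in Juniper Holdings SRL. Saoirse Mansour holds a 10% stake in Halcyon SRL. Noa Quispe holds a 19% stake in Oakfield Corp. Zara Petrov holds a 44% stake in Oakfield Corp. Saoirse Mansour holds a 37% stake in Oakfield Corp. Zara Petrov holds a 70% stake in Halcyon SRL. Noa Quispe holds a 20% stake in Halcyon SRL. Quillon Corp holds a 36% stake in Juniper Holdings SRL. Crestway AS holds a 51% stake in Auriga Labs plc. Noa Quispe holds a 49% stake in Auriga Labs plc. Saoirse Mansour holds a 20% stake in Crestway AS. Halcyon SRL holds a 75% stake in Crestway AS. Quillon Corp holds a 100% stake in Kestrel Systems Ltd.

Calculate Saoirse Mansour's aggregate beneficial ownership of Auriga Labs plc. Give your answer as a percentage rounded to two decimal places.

Saoirse reaches Auriga along 2 paths.
Via Halcyon → Crestway: 10% × 75% × 51% = 3.825%.
Via Crestway: 20% × 51% = 10.2%.
Total: 3.825% + 10.2% = 14.025%.
Rounded: 14.03%.

14.03%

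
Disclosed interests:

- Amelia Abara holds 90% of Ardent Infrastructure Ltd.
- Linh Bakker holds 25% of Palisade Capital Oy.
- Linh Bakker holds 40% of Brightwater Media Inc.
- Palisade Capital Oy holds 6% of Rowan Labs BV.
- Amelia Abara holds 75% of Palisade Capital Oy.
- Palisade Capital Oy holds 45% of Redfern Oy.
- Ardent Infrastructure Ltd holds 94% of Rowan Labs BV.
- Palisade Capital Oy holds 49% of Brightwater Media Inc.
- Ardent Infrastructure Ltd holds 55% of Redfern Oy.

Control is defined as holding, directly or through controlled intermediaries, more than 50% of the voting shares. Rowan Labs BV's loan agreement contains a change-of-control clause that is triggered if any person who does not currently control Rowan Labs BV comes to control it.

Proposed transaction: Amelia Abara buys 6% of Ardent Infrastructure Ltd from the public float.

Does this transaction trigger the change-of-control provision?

No

The purchase changes only Amelia's holdings, so Amelia is the only person who could newly come to control Rowan.
Amelia holds 75% of Palisade, so Amelia controls Palisade.
Amelia holds 90% of Ardent, so Amelia controls Ardent.
Ardent and Palisade together hold 94% + 6% = 100% of Rowan, so Amelia controls Rowan.
So Amelia already controls Rowan before the transaction.
After the purchase, Amelia's direct stake in Ardent rises to 90% + 6% = 96%.
Amelia controlled Rowan already, so this is not a new person acquiring control; every other person's position is unchanged or reduced.
No new person acquires control, so the clause is not triggered.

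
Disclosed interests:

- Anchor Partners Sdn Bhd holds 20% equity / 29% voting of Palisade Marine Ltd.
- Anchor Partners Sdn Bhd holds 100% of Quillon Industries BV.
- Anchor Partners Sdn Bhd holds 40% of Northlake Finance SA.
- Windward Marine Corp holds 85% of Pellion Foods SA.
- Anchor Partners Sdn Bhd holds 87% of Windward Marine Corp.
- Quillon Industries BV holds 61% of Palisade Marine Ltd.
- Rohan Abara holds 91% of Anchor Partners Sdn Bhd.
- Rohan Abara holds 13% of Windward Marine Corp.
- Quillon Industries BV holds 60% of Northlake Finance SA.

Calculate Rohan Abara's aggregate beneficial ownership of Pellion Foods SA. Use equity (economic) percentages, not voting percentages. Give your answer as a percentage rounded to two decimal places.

78.34%

Rohan reaches Pellion along 2 paths.
Via Windward: 13% × 85% = 11.05%.
Via Anchor → Windward: 91% × 87% × 85% = 67.2945%.
Total: 11.05% + 67.2945% = 78.3445%.
Rounded: 78.34%.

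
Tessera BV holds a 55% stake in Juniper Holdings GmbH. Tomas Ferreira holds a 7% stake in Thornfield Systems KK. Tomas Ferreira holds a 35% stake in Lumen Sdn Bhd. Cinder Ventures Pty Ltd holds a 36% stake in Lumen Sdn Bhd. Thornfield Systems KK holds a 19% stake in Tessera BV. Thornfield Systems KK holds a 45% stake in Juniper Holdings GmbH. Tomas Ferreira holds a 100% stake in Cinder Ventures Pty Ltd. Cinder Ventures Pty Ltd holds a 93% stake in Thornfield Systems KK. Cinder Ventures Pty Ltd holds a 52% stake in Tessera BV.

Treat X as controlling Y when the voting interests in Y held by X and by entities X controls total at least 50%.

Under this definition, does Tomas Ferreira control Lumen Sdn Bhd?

Tomas holds 100% of Cinder, so Tomas controls Cinder.
Tomas and Cinder together hold 35% + 36% = 71% of Lumen, so Tomas controls Lumen.

Yes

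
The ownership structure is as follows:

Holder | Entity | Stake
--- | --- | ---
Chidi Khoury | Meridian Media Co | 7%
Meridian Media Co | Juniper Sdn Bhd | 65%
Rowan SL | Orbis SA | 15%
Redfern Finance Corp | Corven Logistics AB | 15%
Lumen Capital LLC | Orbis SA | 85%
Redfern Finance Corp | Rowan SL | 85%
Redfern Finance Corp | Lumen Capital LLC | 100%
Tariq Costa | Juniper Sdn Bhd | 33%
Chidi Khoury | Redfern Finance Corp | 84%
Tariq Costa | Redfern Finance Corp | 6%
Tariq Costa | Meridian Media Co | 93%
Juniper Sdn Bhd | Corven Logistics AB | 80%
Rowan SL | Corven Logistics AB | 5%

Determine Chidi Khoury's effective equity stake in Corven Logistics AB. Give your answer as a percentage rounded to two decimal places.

Chidi reaches Corven along 3 paths.
Via Meridian → Juniper: 7% × 65% × 80% = 3.64%.
Via Redfern: 84% × 15% = 12.6%.
Via Redfern → Rowan: 84% × 85% × 5% = 3.57%.
Total: 3.64% + 12.6% + 3.57% = 19.81%.

19.81%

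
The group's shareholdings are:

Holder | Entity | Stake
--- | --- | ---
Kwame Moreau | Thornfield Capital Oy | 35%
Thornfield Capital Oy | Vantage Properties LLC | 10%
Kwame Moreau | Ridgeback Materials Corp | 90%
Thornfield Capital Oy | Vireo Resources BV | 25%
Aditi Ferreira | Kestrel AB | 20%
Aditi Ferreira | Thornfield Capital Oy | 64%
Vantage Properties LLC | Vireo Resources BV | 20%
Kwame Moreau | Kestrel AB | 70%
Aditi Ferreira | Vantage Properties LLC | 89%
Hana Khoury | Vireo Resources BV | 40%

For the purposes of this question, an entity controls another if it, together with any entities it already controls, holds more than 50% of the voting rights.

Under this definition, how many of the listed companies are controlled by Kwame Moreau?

2

Kwame holds 90% of Ridgeback, so Kwame controls Ridgeback.
Kwame holds 70% of Kestrel, so Kwame controls Kestrel.
No other company's threshold is met.
Kwame controls 2 companies.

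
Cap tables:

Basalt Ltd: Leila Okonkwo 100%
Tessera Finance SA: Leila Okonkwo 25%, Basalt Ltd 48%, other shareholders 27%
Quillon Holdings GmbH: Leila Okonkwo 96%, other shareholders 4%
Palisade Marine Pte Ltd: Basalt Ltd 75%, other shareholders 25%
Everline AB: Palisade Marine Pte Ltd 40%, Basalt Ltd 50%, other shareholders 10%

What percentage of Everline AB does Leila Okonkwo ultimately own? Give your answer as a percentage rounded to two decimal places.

Leila reaches Everline along 2 paths.
Via Basalt → Palisade: 100% × 75% × 40% = 30%.
Via Basalt: 100% × 50% = 50%.
Total: 30% + 50% = 80%.
Rounded: 80.00%.

80.00%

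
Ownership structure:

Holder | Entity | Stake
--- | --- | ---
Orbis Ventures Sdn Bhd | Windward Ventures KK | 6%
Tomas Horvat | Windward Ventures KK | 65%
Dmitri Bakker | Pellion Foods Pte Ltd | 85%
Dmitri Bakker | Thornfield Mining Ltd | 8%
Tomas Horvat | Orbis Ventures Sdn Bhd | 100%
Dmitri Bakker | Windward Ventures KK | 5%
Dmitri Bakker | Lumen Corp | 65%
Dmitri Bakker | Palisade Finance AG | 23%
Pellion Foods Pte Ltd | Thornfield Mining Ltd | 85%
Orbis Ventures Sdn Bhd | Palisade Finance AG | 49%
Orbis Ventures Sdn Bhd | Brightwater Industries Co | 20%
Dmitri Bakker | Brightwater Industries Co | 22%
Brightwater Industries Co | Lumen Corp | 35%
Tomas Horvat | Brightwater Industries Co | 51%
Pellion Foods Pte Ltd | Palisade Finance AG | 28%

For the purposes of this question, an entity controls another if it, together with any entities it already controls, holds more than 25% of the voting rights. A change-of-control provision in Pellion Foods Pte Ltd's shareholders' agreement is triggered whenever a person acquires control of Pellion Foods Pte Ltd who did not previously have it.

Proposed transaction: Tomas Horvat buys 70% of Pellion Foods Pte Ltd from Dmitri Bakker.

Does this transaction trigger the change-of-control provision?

The purchase adds only to Tomas's holdings (Dmitri's stake shrinks), so Tomas is the only person who could newly come to control Pellion.
Tomas holds 100% of Orbis, so Tomas controls Orbis.
Orbis and Tomas together hold 20% + 51% = 71% of Brightwater, so Tomas controls Brightwater.
Orbis and Tomas together hold 6% + 65% = 71% of Windward, so Tomas controls Windward.
Brightwater holds 35% of Lumen, so Tomas controls Lumen.
Orbis holds 49% of Palisade, so Tomas controls Palisade.
Neither Tomas nor any entity Tomas controls holds any voting interest in Pellion.
So before the transaction, Tomas does not control Pellion.
After the purchase, Tomas holds 70% of Pellion directly, and Dmitri's stake falls to 15%.
Tomas holds 70% of Pellion, so Tomas controls Pellion.
Tomas did not control Pellion before and does after, so the clause is triggered.

Yes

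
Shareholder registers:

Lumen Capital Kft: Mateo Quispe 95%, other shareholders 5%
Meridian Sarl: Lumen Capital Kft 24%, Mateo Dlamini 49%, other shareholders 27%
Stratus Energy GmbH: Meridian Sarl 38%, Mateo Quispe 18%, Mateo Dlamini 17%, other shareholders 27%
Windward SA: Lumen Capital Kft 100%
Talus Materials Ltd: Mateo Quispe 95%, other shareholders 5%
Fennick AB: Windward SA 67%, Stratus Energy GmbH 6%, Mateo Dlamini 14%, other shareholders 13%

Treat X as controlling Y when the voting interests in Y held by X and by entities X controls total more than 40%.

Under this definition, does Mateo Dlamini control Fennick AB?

No

Mateo Dlamini holds 49% of Meridian, so Mateo Dlamini controls Meridian.
Meridian and Mateo Dlamini together hold 38% + 17% = 55% of Stratus, so Mateo Dlamini controls Stratus.
In Fennick, Mateo Dlamini's side holds only 6% + 14% = 20%, not > 40%.
So Mateo Dlamini does not control Fennick.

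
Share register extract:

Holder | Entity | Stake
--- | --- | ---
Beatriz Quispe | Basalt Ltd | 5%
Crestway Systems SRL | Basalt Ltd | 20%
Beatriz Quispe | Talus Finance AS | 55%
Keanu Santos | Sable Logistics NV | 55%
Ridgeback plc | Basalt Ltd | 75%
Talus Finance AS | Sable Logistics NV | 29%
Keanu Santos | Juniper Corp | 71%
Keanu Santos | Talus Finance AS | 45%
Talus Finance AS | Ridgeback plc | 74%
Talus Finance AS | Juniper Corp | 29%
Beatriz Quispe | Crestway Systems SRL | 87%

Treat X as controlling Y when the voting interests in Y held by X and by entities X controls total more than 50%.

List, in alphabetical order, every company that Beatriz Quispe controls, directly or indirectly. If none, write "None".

Basalt Ltd, Crestway Systems SRL, Ridgeback plc, Talus Finance AS

Beatriz holds 55% of Talus, so Beatriz controls Talus.
Beatriz holds 87% of Crestway, so Beatriz controls Crestway.
Talus holds 74% of Ridgeback, so Beatriz controls Ridgeback.
Crestway and Beatriz and Ridgeback together hold 20% + 5% + 75% = 100% of Basalt, so Beatriz controls Basalt.
No other company's threshold is met.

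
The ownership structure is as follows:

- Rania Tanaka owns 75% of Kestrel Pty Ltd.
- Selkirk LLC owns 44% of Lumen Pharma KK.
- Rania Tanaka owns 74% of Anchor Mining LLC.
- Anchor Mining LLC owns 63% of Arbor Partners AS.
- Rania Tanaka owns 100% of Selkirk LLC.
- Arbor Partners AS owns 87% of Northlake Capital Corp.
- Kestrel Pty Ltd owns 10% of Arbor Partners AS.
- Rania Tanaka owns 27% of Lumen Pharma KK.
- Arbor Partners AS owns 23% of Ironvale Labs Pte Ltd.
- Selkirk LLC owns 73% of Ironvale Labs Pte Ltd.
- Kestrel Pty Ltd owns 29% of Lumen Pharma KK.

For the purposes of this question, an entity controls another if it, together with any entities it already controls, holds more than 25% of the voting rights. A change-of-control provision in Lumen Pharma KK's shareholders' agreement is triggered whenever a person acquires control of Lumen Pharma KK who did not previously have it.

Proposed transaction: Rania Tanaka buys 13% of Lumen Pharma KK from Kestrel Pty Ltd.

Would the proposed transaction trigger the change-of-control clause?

The purchase adds only to Rania's holdings (Kestrel's stake shrinks), so Rania is the only person who could newly come to control Lumen.
Rania holds 75% of Kestrel, so Rania controls Kestrel.
Rania holds 100% of Selkirk, so Rania controls Selkirk.
Kestrel and Rania and Selkirk together hold 29% + 27% + 44% = 100% of Lumen, so Rania controls Lumen.
So Rania already controls Lumen before the transaction.
After the purchase, Rania's direct stake in Lumen rises to 27% + 13% = 40%, and Kestrel's stake falls to 16%.
Rania controlled Lumen already, so this is not a new person acquiring control; every other person's position is unchanged or reduced.
No new person acquires control, so the clause is not triggered.

No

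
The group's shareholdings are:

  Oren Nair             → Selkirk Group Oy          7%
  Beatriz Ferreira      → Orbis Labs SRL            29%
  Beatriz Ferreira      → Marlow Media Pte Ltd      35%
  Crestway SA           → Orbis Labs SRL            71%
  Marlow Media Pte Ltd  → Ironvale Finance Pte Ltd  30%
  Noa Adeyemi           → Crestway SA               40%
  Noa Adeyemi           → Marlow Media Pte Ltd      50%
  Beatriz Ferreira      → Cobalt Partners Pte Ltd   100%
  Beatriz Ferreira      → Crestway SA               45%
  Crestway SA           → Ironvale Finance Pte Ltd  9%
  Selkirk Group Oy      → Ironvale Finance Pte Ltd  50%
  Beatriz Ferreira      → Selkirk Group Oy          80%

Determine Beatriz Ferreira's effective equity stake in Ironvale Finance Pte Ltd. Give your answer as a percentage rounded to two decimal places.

54.55%

Beatriz reaches Ironvale along 3 paths.
Via Selkirk: 80% × 50% = 40%.
Via Marlow: 35% × 30% = 10.5%.
Via Crestway: 45% × 9% = 4.05%.
Total: 40% + 10.5% + 4.05% = 54.55%.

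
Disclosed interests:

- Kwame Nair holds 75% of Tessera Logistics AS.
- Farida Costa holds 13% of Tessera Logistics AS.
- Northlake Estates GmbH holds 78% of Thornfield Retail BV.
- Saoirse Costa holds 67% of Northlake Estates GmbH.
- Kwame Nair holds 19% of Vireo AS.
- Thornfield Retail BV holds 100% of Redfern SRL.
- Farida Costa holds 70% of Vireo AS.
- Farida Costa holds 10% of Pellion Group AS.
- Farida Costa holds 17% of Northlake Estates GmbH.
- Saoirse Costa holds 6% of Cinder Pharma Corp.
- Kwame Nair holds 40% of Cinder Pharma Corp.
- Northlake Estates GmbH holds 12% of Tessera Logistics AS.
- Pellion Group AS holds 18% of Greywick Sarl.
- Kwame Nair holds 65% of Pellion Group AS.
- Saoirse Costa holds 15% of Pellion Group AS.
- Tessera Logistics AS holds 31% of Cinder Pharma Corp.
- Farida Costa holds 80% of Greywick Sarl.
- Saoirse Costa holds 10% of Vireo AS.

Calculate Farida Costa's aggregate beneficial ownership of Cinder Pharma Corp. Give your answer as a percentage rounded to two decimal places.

Farida reaches Cinder along 2 paths.
Via Tessera: 13% × 31% = 4.03%.
Via Northlake → Tessera: 17% × 12% × 31% = 0.6324%.
Total: 4.03% + 0.6324% = 4.6624%.
Rounded: 4.66%.

4.66%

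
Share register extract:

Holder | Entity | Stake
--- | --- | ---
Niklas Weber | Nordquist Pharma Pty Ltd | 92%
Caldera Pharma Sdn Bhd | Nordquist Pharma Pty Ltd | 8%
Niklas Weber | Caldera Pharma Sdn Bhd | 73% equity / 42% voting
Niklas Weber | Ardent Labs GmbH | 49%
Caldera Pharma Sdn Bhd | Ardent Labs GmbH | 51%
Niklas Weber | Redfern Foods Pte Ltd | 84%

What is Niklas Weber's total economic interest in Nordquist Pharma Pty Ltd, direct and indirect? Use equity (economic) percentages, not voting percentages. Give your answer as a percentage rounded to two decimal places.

97.84%

Niklas reaches Nordquist along 2 paths.
Direct stake: 92% = 92%.
Via Caldera: 73% × 8% = 5.84%.
Total: 92% + 5.84% = 97.84%.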